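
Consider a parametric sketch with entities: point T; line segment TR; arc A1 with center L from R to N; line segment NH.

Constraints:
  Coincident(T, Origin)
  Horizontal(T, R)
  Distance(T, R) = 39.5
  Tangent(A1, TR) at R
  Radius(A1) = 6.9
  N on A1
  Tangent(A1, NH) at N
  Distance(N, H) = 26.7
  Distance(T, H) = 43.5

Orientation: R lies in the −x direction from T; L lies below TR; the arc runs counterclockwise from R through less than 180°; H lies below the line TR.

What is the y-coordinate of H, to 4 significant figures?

-32.41

Checks: T.y = 0.00, R.y = 0.00 ✓; |LN| = 6.900 ✓; ∠(LN, NH) = 90.00° ✓; |NH| = 26.70 ✓; |TH| = 43.50 ✓.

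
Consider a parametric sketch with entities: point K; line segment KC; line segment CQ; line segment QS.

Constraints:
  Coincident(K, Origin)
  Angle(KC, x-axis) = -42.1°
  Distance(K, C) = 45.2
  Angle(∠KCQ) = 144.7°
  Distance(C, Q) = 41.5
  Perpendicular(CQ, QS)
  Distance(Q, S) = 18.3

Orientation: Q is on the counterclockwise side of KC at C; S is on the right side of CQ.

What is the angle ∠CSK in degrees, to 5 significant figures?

5.7422°

∠KCQ = 144.7°, so CQ runs at -42.1° + (180° − 144.7°) = -6.8000° from the x-axis; with |CQ| = 41.5, Q = C + 41.5·(cos -6.8000°, sin -6.8000°) = (74.745, -35.217). CQ ⟂ QS; with |QS| = 18.3 on the right of CQ, S = Q + 18.3·(-0.11840, -0.99297) = (72.579, -53.388). Then cos ∠CSK = SC·SK / (|SC||SK|), giving 5.7422°.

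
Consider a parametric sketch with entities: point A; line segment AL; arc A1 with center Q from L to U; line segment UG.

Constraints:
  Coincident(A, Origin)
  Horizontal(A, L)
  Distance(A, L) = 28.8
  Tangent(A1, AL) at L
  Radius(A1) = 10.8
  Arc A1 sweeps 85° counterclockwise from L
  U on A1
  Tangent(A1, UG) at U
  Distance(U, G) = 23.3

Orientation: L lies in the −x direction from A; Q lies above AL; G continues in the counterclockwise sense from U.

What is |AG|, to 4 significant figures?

36.74

On A1, L sits at bearing -90° from Q; an 85° counterclockwise sweep puts U at bearing -5°, so U = Q + 10.8·(cos -5°, sin -5°) = (-18.04, 9.859). Since A1 is tangent to UG there, QU ⟂ UG, so UG runs along (−sin -5°, cos -5°); with |UG| = 23.3, G = (-16.01, 33.07). Then |AG| = |G − A| = 36.74.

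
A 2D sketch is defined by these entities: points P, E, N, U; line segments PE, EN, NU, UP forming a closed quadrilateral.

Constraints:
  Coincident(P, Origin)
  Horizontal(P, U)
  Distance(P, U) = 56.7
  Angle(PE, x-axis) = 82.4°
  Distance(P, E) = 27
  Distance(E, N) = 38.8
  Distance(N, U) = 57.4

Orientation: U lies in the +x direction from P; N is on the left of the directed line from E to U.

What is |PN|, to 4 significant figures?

61.69

P is at the origin; P and U share the same y with |PU| = 56.7 and U in +x, so U = (56.7, 0). PE runs at 82.4° with |PE| = 27.0, so E = (3.571, 26.76). N is determined by |EN| = 38.8 and |NU| = 57.4 together: it lies at the intersection of circle(E, 38.8) and circle(U, 57.4). With |EU| = 59.49, the foot of the radical line on EU is 14.71 from E and the perpendicular offset is √(38.8² − 14.71²) = 35.91. Taking the left-of-EU solution: N = (32.86, 52.21).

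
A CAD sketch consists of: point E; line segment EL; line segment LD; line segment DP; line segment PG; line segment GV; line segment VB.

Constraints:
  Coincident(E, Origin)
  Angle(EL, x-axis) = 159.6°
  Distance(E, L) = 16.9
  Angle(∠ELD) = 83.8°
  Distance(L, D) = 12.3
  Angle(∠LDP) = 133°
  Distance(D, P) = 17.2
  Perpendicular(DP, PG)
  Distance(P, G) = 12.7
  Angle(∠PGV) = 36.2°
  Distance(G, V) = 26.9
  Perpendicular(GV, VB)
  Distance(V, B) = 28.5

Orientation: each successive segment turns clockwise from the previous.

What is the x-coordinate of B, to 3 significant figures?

5.69

∠PGV = 36.2° gives GV at 143° from the x-axis; with |GV| = 26.9, V = (-11.6, 25.9). The perpendicularity gives VB at right angles to GV, so VB runs at 52.6°; with |VB| = 28.5, B = (5.69, 48.5). So B.x = 5.69.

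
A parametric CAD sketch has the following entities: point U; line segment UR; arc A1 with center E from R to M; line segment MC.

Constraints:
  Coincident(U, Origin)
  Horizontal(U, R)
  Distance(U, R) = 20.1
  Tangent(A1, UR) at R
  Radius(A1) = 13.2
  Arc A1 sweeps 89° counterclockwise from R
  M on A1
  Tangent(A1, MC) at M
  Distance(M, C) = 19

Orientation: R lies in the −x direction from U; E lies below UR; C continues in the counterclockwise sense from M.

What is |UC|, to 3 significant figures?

46.4

On A1, R sits at bearing 90° from E; an 89° counterclockwise sweep puts M at bearing 179°, so M = E + 13.2·(cos 179°, sin 179°) = (-33.3, -13.0). Tangency of A1 to MC means the radius EM is perpendicular to MC, so MC runs along (−sin 179°, cos 179°); with |MC| = 19.0, C = (-33.6, -32.0). Then |UC| = |C − U| = 46.4.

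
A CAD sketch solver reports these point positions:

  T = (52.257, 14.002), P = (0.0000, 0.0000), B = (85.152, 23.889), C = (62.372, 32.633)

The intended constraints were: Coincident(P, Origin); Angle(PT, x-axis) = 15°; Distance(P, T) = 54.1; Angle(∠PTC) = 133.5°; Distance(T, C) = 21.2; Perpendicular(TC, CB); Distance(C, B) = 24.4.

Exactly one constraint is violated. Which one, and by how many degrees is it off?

Perpendicular(TC, CB) — off by 7.50°.

P = (0.00, 0.00) ✓; PT at 15.00° ✓; |PT| = 54.10 ✓; ∠PTC = 133.5° ✓; |TC| = 21.20 ✓; ∠(TC, CB) = 82.50° ✗; |CB| = 24.40 ✓.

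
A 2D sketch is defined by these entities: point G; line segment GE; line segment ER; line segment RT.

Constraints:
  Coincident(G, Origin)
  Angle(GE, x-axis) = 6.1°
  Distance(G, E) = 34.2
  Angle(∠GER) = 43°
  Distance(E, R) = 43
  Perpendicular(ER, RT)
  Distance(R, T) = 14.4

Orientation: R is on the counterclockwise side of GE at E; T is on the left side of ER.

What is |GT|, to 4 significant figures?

20.08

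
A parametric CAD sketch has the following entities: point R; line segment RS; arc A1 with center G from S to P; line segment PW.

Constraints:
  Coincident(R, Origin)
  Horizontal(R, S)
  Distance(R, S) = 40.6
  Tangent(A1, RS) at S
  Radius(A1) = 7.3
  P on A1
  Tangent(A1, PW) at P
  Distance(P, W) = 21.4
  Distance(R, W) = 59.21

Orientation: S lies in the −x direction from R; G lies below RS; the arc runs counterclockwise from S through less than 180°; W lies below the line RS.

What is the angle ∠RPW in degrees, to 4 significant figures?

111.3°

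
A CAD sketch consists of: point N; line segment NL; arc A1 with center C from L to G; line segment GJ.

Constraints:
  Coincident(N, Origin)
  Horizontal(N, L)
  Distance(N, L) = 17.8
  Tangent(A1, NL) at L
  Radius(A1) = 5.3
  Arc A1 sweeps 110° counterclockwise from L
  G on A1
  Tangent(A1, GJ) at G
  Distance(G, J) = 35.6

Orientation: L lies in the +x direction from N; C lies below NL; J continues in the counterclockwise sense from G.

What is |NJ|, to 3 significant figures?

47.6

N is at the origin; NL is horizontal with |NL| = 17.8 and L on the +x side, so L = (17.8, 0.00). Since A1 is tangent to NL there, CL ⟂ NL, so C = L + (0, -5.3) = (17.8, -5.30). On A1, L sits at bearing 90° from C; a 110° counterclockwise sweep puts G at bearing 200°, so G = C + 5.3·(cos 200°, sin 200°) = (12.8, -7.11). A1 meets GJ tangentially, so CG is at right angles to GJ, so GJ runs along (−sin 200°, cos 200°); with |GJ| = 35.6, J = (25.0, -40.6). Then |NJ| = |J − N| = 47.6.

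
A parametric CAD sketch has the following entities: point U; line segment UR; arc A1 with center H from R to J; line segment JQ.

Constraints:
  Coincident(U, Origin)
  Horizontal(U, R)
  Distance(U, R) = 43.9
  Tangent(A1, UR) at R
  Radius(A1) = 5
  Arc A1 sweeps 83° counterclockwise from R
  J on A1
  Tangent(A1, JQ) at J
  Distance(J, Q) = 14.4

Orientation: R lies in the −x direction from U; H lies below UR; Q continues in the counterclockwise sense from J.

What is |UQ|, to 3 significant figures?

54.0

On A1, R sits at bearing 90° from H; an 83° counterclockwise sweep puts J at bearing 173°, so J = H + 5.0·(cos 173°, sin 173°) = (-48.9, -4.39). A1 meets JQ tangentially, so HJ is at right angles to JQ, so JQ runs along (−sin 173°, cos 173°); with |JQ| = 14.4, Q = (-50.6, -18.7). Then |UQ| = |Q − U| = 54.0.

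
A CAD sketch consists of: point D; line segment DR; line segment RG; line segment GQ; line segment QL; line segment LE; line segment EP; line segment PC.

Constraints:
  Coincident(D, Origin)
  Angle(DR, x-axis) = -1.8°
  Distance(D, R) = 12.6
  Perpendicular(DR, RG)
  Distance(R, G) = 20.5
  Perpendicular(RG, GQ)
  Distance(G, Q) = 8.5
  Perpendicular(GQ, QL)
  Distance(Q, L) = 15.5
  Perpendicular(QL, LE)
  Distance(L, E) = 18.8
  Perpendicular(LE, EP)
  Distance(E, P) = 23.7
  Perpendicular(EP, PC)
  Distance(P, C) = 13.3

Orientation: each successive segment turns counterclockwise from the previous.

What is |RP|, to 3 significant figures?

30.5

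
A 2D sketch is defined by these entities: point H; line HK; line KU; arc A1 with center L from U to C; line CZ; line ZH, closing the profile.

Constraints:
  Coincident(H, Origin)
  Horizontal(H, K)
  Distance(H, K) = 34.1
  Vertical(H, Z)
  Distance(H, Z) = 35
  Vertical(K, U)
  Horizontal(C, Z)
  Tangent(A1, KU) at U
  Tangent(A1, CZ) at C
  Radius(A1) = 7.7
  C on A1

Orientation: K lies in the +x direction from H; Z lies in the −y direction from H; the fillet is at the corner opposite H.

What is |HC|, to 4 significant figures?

43.84

H is at the origin; H and K share the same y with |HK| = 34.1 and K on the +x side, so K = (34.10, 0.000). H and Z share the same x with |HZ| = 35.0 and Z on the −y side, so Z = (0.000, -35.00). The virtual corner opposite H is at (34.10, -35.00). Tangency of A1 to KU means the radius LU is perpendicular to KU and the tangent condition forces LC to be normal to CZ, with radius 7.7, so the center L sits 7.7 in from both sides at L = (26.40, -27.30). That places the tangent points at U = (34.10, -27.30) on KU and C = (26.40, -35.00) on CZ. Then |HC| = |C − H| = 43.84.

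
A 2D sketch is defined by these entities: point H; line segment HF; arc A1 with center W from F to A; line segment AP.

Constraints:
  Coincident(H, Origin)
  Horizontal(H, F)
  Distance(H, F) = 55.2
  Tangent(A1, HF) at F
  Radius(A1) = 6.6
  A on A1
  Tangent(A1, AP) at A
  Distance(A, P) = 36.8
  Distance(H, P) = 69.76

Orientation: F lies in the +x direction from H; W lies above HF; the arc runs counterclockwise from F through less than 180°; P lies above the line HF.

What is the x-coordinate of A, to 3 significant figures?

61.7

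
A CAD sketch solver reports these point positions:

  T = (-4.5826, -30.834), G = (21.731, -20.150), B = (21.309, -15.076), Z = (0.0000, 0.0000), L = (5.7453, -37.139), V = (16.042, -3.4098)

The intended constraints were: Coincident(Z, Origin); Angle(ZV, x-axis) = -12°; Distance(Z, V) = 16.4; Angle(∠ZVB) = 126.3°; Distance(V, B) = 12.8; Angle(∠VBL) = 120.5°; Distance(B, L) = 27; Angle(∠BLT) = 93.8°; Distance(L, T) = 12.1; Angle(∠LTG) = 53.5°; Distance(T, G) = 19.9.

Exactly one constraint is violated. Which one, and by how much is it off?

Distance(T, G) = 19.9 — off by 8.50.

Z = (0.00, 0.00) ✓; ZV at -12.00° ✓; |ZV| = 16.40 ✓; ∠ZVB = 126.3° ✓; |VB| = 12.80 ✓; ∠VBL = 120.5° ✓; |BL| = 27.00 ✓; ∠BLT = 93.80° ✓; |LT| = 12.10 ✓; ∠LTG = 53.50° ✓; |TG| = 28.40 ✗.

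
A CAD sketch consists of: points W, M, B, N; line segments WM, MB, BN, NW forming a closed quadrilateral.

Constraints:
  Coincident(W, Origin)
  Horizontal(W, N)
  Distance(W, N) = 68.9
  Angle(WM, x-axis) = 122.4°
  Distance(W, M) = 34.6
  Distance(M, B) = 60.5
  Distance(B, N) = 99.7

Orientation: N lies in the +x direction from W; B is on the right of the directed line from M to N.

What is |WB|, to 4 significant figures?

40.28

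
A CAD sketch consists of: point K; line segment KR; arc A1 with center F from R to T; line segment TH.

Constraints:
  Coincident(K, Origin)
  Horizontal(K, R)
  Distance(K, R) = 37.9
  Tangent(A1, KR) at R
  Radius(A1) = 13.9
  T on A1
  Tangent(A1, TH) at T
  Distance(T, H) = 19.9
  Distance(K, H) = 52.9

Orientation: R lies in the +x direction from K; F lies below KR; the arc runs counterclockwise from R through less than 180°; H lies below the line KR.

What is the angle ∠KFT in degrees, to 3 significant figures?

52.1°

K is at the origin; KR is horizontal with |KR| = 37.9 and R on the +x side, so R = (37.9, 0.00). Since A1 is tangent to KR there, FR ⟂ KR, so F = R + (0, -13.9) = (37.9, -13.9). Since FT ⟂ TH (tangency), |FH| = √(13.9² + 19.9²) = 24.3 regardless of where T sits on A1. So H lies on both circle(K, 52.9) and circle(F, 24.3); the below-KR intersection is H = (36.7, -38.1). T is the foot of the tangent from H: T = (26.1, -21.3).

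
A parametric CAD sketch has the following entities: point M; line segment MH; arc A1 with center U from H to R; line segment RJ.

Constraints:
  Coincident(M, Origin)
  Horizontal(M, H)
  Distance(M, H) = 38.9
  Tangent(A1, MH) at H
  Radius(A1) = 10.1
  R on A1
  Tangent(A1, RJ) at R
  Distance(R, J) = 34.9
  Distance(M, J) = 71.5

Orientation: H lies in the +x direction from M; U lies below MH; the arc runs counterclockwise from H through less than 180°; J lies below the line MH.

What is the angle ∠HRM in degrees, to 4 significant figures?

81.29°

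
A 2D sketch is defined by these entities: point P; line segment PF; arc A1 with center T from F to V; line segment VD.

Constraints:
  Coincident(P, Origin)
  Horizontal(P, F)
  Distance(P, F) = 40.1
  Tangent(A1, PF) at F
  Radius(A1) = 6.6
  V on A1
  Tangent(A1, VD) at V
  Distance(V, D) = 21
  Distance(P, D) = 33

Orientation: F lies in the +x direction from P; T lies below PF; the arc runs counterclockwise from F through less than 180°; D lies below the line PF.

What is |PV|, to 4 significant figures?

34.44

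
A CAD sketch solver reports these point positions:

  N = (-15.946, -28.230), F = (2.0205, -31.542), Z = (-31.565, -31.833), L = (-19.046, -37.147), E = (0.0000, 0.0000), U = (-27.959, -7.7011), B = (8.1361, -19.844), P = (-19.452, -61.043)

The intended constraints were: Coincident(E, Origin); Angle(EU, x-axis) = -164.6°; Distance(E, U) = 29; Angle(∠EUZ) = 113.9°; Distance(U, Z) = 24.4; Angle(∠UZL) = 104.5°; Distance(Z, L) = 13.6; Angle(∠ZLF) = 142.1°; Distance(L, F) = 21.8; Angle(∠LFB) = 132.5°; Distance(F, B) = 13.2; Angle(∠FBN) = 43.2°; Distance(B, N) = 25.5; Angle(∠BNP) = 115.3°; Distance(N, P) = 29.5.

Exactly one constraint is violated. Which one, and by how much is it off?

Distance(N, P) = 29.5 — off by 3.50.

E = (0.00, 0.00) ✓; EU at -164.6° ✓; |EU| = 29.00 ✓; ∠EUZ = 113.9° ✓; |UZ| = 24.40 ✓; ∠UZL = 104.5° ✓; |ZL| = 13.60 ✓; ∠ZLF = 142.1° ✓; |LF| = 21.80 ✓; ∠LFB = 132.5° ✓; |FB| = 13.20 ✓; ∠FBN = 43.20° ✓; |BN| = 25.50 ✓; ∠BNP = 115.3° ✓; |NP| = 33.00 ✗.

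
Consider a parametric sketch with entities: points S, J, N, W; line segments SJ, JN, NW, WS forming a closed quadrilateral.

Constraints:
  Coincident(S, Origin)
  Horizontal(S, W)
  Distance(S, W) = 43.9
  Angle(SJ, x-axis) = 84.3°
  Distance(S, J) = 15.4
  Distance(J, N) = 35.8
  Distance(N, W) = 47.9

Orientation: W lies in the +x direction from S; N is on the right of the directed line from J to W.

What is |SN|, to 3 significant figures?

20.5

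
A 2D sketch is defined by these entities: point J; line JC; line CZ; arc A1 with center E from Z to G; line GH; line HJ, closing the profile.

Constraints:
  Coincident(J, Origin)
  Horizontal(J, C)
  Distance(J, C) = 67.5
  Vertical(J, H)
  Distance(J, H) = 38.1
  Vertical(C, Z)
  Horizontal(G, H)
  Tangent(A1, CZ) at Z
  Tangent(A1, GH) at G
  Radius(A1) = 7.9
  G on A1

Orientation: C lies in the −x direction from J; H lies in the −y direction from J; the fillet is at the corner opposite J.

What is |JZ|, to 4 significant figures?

73.95

J is at the origin; JC is horizontal with |JC| = 67.5 and C on the −x side, so C = (-67.50, 0.000). JH is vertical with |JH| = 38.1 and H on the −y side, so H = (0.000, -38.10). The virtual corner opposite J is at (-67.50, -38.10). A1 meets CZ tangentially, so EZ is at right angles to CZ and tangency of A1 to GH means the radius EG is perpendicular to GH, with radius 7.9, so the center E sits 7.9 in from both sides at E = (-59.60, -30.20). That places the tangent points at Z = (-67.50, -30.20) on CZ and G = (-59.60, -38.10) on GH. Then |JZ| = |Z − J| = 73.95.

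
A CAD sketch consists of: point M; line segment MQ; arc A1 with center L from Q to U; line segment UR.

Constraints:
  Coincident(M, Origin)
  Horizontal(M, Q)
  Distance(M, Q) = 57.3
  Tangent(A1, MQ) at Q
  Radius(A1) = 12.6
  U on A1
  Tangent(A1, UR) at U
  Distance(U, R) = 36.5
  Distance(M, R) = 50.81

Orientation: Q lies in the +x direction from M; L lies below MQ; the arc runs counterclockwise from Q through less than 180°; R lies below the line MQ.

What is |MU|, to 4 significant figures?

46.43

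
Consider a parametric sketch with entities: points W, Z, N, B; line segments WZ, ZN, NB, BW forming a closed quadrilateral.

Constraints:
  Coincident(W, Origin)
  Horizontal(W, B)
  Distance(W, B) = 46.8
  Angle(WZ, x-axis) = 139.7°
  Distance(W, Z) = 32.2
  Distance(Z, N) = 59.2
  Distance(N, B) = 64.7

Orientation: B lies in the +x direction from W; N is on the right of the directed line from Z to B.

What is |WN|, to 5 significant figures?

36.452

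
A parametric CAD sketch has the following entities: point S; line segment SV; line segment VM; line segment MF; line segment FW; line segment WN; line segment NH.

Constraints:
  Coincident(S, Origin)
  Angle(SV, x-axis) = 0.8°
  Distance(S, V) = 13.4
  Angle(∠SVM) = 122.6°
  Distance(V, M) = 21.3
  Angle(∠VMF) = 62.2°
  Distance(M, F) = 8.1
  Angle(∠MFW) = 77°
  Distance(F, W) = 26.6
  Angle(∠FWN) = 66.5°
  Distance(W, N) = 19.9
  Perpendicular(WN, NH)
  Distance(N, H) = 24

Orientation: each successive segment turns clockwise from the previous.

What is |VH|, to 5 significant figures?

25.875

∠FWN = 66.5° gives WN at -30.900° from the x-axis; with |WN| = 19.9, N = (37.564, -2.2266). The perpendicularity gives NH at right angles to WN, so NH runs at -120.90°; with |NH| = 24.0, H = (25.239, -22.820). Then |VH| = |H − V| = 25.875.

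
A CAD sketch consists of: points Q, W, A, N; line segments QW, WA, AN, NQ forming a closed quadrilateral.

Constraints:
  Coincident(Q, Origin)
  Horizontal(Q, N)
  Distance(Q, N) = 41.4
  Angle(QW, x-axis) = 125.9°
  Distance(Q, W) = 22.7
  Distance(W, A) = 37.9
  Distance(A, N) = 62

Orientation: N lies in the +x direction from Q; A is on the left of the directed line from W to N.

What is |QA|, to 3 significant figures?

51.3

Checks: QW at 125.9° ✓; |WA| = 37.90 ✓; |AN| = 62.00 ✓.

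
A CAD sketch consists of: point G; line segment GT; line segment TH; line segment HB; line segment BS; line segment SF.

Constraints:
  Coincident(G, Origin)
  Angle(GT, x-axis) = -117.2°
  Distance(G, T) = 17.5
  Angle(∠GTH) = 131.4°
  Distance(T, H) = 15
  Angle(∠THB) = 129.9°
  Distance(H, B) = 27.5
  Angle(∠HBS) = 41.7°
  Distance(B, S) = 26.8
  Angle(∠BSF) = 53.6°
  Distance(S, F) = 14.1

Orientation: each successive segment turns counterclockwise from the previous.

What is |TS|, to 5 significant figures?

18.242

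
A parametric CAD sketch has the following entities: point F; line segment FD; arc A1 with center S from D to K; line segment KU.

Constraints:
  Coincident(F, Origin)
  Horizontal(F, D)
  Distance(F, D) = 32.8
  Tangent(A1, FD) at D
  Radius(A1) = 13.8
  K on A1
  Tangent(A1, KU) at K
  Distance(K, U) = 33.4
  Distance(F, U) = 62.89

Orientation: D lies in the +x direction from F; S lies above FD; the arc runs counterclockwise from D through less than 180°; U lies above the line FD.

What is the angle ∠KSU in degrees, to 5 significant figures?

67.551°

F is at the origin; F and D share the same y with |FD| = 32.8 and D on the +x side, so D = (32.800, 0.0000). Since A1 is tangent to FD there, SD ⟂ FD, so S = D + (0, 13.8) = (32.800, 13.800). Since SK ⟂ KU (tangency), |SU| = √(13.8² + 33.4²) = 36.139 regardless of where K sits on A1. So U lies on both circle(F, 62.89) and circle(S, 36.139); the above-FD intersection is U = (38.893, 49.421). K is the foot of the tangent from U: K = (46.260, 16.844).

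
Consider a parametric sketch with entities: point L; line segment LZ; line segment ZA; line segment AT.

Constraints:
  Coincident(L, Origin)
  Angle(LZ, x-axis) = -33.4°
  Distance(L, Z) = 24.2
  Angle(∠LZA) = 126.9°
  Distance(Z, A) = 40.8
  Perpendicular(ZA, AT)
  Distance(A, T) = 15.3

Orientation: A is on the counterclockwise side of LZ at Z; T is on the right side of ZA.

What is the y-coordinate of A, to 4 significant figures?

0.4319

L is at the origin; LZ runs at -33.4° with length 24.2, so Z = 24.2·(cos -33.4°, sin -33.4°) = (20.20, -13.32). ∠LZA = 126.9°, so ZA runs at -33.4° + (180° − 126.9°) = 19.70° from the x-axis; with |ZA| = 40.8, A = Z + 40.8·(cos 19.70°, sin 19.70°) = (58.62, 0.4319). So A.y = 0.4319.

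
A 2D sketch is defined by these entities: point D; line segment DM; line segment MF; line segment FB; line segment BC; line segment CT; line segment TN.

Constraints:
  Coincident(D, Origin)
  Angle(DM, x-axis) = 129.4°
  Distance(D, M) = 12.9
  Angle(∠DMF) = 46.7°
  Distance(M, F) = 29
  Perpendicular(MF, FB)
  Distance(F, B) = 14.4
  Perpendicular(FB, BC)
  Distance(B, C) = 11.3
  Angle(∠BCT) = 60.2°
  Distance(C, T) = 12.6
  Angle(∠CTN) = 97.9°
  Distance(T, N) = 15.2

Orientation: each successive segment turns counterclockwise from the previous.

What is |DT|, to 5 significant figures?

16.234

D is at the origin; DM runs at 129.4° with length 12.9, so M = (-8.1880, 9.9683). ∠DMF = 46.7° gives MF at -97.300° from the x-axis; with |MF| = 29.0, F = (-11.873, -18.797). MF is perpendicular to FB, so FB runs at -7.3000°; with |FB| = 14.4, B = (2.4104, -20.626). The perpendicularity gives BC at right angles to FB, so BC runs at 82.700°; with |BC| = 11.3, C = (3.8462, -9.4180). ∠BCT = 60.2° gives CT at -157.50° from the x-axis; with |CT| = 12.6, T = (-7.7947, -14.240). Then |DT| = |T − D| = 16.234.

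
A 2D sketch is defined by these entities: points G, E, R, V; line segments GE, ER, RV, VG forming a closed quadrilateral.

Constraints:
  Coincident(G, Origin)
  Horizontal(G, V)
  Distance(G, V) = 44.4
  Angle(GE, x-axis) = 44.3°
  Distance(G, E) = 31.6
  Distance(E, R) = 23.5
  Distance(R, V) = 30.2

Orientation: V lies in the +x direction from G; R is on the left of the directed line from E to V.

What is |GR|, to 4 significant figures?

53.92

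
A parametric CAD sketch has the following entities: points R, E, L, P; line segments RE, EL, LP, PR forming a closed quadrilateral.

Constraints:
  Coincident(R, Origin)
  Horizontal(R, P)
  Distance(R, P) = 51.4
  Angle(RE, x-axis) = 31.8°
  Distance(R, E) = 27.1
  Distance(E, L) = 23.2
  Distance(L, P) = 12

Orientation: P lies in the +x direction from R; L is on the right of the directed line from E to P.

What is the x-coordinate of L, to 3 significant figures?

39.6

Checks: |EL| = 23.20 ✓; |LP| = 12.00 ✓.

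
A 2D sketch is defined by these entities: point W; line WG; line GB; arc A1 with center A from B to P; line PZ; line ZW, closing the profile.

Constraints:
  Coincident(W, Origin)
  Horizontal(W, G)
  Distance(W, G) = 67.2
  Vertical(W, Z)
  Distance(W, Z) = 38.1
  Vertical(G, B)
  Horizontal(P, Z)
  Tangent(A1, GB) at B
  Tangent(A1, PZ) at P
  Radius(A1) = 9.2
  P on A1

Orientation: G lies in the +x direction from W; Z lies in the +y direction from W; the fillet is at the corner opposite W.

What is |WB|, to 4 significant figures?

73.15

W is at the origin; WG is horizontal with |WG| = 67.2 and G on the +x side, so G = (67.20, 0.000). WZ is vertical with |WZ| = 38.1 and Z on the +y side, so Z = (0.000, 38.10). The virtual corner opposite W is at (67.20, 38.10). Tangency of A1 to GB means the radius AB is perpendicular to GB and the tangent condition forces AP to be normal to PZ, with radius 9.2, so the center A sits 9.2 in from both sides at A = (58.00, 28.90). That places the tangent points at B = (67.20, 28.90) on GB and P = (58.00, 38.10) on PZ. Then |WB| = |B − W| = 73.15.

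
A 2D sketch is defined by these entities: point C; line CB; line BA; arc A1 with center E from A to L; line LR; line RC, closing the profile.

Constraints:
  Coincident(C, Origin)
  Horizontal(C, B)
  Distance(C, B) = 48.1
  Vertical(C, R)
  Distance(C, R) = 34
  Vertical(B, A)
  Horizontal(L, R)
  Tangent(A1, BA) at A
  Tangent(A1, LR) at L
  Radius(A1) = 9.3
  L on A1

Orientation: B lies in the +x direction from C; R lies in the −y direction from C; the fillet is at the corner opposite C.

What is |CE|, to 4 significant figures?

45.99

C is at the origin; C and B share the same y with |CB| = 48.1 and B on the +x side, so B = (48.10, 0.000). C and R share the same x with |CR| = 34.0 and R on the −y side, so R = (0.000, -34.00). The virtual corner opposite C is at (48.10, -34.00). Since A1 is tangent to BA there, EA ⟂ BA and A1 meets LR tangentially, so EL is at right angles to LR, with radius 9.3, so the center E sits 9.3 in from both sides at E = (38.80, -24.70). Then |CE| = |E − C| = 45.99.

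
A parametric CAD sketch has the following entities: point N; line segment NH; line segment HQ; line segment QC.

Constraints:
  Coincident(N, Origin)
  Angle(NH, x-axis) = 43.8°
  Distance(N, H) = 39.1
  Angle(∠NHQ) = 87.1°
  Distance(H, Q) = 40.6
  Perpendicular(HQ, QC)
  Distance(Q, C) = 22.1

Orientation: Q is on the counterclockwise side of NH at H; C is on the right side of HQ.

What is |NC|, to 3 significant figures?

72.3

N is at the origin; NH runs at 43.8° with length 39.1, so H = 39.1·(cos 43.8°, sin 43.8°) = (28.2, 27.1). ∠NHQ = 87.1°, so HQ runs at 43.8° + (180° − 87.1°) = 137° from the x-axis; with |HQ| = 40.6, Q = H + 40.6·(cos 137°, sin 137°) = (-1.33, 54.9). HQ is perpendicular to QC; with |QC| = 22.1 on the right of HQ, C = Q + 22.1·(0.686, 0.728) = (13.8, 71.0). Then |NC| = |C − N| = 72.3.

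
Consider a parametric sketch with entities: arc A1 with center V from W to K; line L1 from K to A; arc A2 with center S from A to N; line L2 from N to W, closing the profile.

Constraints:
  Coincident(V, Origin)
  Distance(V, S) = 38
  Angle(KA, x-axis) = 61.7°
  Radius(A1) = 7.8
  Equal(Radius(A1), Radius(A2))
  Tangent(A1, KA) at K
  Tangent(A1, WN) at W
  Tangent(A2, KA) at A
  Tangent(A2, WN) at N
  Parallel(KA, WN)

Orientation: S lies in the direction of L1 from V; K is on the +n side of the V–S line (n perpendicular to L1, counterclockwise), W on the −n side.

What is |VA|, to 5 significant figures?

38.792

The slot axis is L1's direction at 61.7°, so u = (cos 61.7°, sin 61.7°) = (0.47409, 0.88048) and n = (−sin 61.7°, cos 61.7°) = (-0.88048, 0.47409). V is at the origin and S lies 38.0 along u from V, so S = 38.0·u = (18.015, 33.458). Tangency of A1 to both parallel lines with radius 7.8 puts K and W at V ± 7.8·n: K = (-6.8677, 3.6979), W = (6.8677, -3.6979). Equal radii place A and N the same way about S: A = S + 7.8·n = (11.148, 37.156), N = S − 7.8·n = (24.883, 29.760). Then |VA| = |A − V| = 38.792.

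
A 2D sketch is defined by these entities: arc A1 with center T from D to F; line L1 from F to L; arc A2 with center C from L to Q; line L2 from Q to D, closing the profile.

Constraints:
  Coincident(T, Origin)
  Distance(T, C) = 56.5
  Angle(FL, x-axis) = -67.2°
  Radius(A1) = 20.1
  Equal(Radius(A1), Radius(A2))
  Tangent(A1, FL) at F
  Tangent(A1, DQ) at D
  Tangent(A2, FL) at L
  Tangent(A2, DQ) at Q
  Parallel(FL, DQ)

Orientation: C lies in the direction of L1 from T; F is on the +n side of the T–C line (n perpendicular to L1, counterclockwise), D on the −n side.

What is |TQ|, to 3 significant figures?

60.0

Tangency of A1 to both parallel lines with radius 20.1 puts F and D at T ± 20.1·n: F = (18.5, 7.79), D = (-18.5, -7.79). Equal radii place L and Q the same way about C: L = C + 20.1·n = (40.4, -44.3), Q = C − 20.1·n = (3.37, -59.9). Then |TQ| = |Q − T| = 60.0.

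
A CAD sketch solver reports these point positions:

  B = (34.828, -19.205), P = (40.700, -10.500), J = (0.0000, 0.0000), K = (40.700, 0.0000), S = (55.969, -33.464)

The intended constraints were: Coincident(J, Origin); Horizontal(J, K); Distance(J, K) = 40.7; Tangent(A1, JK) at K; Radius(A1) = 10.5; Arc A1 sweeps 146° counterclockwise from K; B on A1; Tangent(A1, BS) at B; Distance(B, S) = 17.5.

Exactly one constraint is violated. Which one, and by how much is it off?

Distance(B, S) = 17.5 — off by 8.00.

J = (0.00, 0.00) ✓; J.y = 0.00, K.y = 0.00 ✓; |JK| = 40.70 ✓; ∠(PK, KJ) = 90.00° ✓; |PK| = 10.50 ✓; bearing(P→B) − bearing(P→K) = 146.0° ✓; |PB| = 10.50 ✓; ∠(PB, BS) = 90.00° ✓; |BS| = 25.50 ✗.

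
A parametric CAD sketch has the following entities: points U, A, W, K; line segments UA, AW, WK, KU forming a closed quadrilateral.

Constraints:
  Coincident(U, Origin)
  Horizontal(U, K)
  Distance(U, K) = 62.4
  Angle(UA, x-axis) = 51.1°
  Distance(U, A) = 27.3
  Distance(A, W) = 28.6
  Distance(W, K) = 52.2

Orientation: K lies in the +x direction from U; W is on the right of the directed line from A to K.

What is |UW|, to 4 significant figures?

12.50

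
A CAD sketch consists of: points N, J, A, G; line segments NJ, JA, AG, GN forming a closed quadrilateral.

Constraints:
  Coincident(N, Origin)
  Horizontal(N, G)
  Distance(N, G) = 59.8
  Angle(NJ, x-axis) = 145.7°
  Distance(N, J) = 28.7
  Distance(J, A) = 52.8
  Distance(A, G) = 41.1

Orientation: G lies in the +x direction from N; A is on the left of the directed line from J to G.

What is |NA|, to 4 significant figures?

38.44

Checks: NJ at 145.7° ✓; |JA| = 52.80 ✓; |AG| = 41.10 ✓.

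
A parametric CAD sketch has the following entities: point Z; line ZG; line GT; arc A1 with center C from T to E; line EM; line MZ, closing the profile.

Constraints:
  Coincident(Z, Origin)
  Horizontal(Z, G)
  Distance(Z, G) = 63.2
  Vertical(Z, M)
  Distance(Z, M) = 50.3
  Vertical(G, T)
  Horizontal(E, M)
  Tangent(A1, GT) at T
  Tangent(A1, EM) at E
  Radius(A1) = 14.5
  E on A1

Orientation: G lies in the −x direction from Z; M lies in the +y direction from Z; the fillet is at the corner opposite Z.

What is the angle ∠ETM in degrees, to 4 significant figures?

32.08°

Z is at the origin; Z and G share the same y with |ZG| = 63.2 and G on the −x side, so G = (-63.20, 0.000). ZM is vertical with |ZM| = 50.3 and M on the +y side, so M = (0.000, 50.30). The virtual corner opposite Z is at (-63.20, 50.30). The tangent condition forces CT to be normal to GT and the tangent condition forces CE to be normal to EM, with radius 14.5, so the center C sits 14.5 in from both sides at C = (-48.70, 35.80). That places the tangent points at T = (-63.20, 35.80) on GT and E = (-48.70, 50.30) on EM. Then cos ∠ETM = TE·TM / (|TE||TM|), giving 32.08°.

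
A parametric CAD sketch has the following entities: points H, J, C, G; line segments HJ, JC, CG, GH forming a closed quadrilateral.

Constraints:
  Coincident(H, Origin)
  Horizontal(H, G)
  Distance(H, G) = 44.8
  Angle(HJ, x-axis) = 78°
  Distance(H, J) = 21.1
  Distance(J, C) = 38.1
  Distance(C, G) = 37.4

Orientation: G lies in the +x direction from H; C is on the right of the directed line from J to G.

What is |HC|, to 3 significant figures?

20.3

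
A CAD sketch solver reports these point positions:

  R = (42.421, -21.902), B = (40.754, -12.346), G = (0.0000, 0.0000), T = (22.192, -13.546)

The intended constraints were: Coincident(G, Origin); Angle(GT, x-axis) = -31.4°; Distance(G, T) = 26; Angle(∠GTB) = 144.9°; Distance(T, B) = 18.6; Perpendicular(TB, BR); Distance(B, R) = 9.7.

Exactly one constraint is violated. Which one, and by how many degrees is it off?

Perpendicular(TB, BR) — off by 6.20°.

G = (0.00, 0.00) ✓; GT at -31.40° ✓; |GT| = 26.00 ✓; ∠GTB = 144.9° ✓; |TB| = 18.60 ✓; ∠(TB, BR) = 83.80° ✗; |BR| = 9.700 ✓.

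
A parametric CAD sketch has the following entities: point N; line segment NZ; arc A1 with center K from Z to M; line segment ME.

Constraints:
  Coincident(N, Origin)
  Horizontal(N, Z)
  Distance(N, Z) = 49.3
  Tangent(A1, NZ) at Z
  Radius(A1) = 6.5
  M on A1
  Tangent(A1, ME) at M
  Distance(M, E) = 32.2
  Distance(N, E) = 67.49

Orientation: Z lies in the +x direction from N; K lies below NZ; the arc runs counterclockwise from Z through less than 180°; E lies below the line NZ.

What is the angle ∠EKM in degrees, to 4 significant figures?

78.59°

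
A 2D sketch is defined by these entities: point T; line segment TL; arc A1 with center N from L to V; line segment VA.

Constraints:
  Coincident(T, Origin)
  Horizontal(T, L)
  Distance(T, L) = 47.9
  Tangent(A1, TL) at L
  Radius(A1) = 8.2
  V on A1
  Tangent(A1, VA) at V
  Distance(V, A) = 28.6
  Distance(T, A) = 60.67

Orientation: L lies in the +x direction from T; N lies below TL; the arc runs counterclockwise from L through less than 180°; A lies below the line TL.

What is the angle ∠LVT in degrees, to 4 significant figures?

113.1°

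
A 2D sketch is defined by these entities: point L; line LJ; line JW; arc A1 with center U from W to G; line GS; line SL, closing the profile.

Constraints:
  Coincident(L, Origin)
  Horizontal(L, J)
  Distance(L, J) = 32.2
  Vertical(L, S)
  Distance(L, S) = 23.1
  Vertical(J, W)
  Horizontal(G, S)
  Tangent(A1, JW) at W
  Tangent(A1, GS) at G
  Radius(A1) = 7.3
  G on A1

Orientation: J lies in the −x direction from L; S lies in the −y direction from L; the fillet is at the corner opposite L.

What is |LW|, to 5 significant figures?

35.868

The virtual corner opposite L is at (-32.200, -23.100). A1 meets JW tangentially, so UW is at right angles to JW and tangency of A1 to GS means the radius UG is perpendicular to GS, with radius 7.3, so the center U sits 7.3 in from both sides at U = (-24.900, -15.800). That places the tangent points at W = (-32.200, -15.800) on JW and G = (-24.900, -23.100) on GS. Then |LW| = |W − L| = 35.868.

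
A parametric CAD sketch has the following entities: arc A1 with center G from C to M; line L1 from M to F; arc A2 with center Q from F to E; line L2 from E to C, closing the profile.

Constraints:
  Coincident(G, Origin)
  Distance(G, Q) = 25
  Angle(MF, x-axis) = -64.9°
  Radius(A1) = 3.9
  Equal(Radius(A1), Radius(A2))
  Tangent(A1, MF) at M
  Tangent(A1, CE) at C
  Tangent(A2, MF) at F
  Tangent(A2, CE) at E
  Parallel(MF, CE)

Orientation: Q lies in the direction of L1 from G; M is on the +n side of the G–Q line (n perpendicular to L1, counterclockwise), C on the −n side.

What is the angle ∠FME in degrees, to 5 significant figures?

17.328°

The slot axis is L1's direction at -64.9°, so u = (cos -64.9°, sin -64.9°) = (0.42420, -0.90557) and n = (−sin -64.9°, cos -64.9°) = (0.90557, 0.42420). G is at the origin and Q lies 25.0 along u from G, so Q = 25.0·u = (10.605, -22.639). Tangency of A1 to both parallel lines with radius 3.9 puts M and C at G ± 3.9·n: M = (3.5317, 1.6544), C = (-3.5317, -1.6544). Equal radii place F and E the same way about Q: F = Q + 3.9·n = (14.137, -20.985), E = Q − 3.9·n = (7.0733, -24.294). Then cos ∠FME = MF·ME / (|MF||ME|), giving 17.328°.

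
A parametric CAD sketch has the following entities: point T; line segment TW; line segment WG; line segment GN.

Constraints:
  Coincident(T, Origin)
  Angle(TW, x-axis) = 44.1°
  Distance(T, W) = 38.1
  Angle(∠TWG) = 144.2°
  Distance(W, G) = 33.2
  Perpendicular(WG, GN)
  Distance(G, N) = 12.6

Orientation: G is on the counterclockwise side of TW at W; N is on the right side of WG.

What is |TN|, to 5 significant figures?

72.980

T is at the origin; TW runs at 44.1° with length 38.1, so W = 38.1·(cos 44.1°, sin 44.1°) = (27.361, 26.514). ∠TWG = 144.2°, so WG runs at 44.1° + (180° − 144.2°) = 79.900° from the x-axis; with |WG| = 33.2, G = W + 33.2·(cos 79.900°, sin 79.900°) = (33.183, 59.200). WG is perpendicular to GN; with |GN| = 12.6 on the right of WG, N = G + 12.6·(0.98450, -0.17537) = (45.588, 56.990). Then |TN| = |N − T| = 72.980.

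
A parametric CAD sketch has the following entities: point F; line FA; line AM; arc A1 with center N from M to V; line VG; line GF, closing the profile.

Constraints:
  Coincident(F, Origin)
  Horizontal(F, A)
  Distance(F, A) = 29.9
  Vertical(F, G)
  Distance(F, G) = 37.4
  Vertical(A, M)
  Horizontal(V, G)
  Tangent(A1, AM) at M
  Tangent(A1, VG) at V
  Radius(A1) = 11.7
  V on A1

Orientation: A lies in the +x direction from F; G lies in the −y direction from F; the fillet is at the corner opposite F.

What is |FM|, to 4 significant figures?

39.43

F is at the origin; FA is horizontal with |FA| = 29.9 and A on the +x side, so A = (29.90, 0.000). FG is vertical with |FG| = 37.4 and G on the −y side, so G = (0.000, -37.40). The virtual corner opposite F is at (29.90, -37.40). The tangent condition forces NM to be normal to AM and A1 meets VG tangentially, so NV is at right angles to VG, with radius 11.7, so the center N sits 11.7 in from both sides at N = (18.20, -25.70). That places the tangent points at M = (29.90, -25.70) on AM and V = (18.20, -37.40) on VG. Then |FM| = |M − F| = 39.43.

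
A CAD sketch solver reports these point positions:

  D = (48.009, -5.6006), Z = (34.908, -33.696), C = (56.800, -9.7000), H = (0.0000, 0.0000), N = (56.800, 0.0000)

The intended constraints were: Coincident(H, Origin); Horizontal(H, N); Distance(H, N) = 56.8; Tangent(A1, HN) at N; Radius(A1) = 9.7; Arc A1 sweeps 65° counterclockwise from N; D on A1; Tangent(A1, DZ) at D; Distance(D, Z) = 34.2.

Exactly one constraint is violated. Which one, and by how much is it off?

Distance(D, Z) = 34.2 — off by 3.20.

H = (0.00, 0.00) ✓; H.y = 0.00, N.y = 0.00 ✓; |HN| = 56.80 ✓; ∠(CN, NH) = 90.00° ✓; |CN| = 9.700 ✓; bearing(C→D) − bearing(C→N) = 65.00° ✓; |CD| = 9.700 ✓; ∠(CD, DZ) = 90.00° ✓; |DZ| = 31.00 ✗.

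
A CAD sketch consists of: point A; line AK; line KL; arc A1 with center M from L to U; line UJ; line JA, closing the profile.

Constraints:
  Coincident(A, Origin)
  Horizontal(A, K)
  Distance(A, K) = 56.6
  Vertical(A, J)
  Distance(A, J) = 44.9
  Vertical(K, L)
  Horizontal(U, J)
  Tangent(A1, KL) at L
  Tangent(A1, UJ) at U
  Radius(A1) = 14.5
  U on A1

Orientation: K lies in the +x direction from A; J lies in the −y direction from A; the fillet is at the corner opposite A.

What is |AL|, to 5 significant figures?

64.247

A is at the origin; A and K share the same y with |AK| = 56.6 and K on the +x side, so K = (56.600, 0.0000). AJ is vertical with |AJ| = 44.9 and J on the −y side, so J = (0.0000, -44.900). The virtual corner opposite A is at (56.600, -44.900). Tangency of A1 to KL means the radius ML is perpendicular to KL and tangency of A1 to UJ means the radius MU is perpendicular to UJ, with radius 14.5, so the center M sits 14.5 in from both sides at M = (42.100, -30.400). That places the tangent points at L = (56.600, -30.400) on KL and U = (42.100, -44.900) on UJ. Then |AL| = |L − A| = 64.247.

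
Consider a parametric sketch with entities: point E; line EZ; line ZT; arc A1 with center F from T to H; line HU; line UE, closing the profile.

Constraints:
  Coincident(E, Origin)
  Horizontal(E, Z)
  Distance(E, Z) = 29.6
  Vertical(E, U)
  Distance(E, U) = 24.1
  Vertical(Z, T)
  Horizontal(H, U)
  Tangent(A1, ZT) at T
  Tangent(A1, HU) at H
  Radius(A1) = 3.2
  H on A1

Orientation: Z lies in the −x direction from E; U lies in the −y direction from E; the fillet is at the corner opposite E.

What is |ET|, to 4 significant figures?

36.23

E is at the origin; EZ is horizontal with |EZ| = 29.6 and Z on the −x side, so Z = (-29.60, 0.000). E and U share the same x with |EU| = 24.1 and U on the −y side, so U = (0.000, -24.10). The virtual corner opposite E is at (-29.60, -24.10). The tangent condition forces FT to be normal to ZT and tangency of A1 to HU means the radius FH is perpendicular to HU, with radius 3.2, so the center F sits 3.2 in from both sides at F = (-26.40, -20.90). That places the tangent points at T = (-29.60, -20.90) on ZT and H = (-26.40, -24.10) on HU. Then |ET| = |T − E| = 36.23.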